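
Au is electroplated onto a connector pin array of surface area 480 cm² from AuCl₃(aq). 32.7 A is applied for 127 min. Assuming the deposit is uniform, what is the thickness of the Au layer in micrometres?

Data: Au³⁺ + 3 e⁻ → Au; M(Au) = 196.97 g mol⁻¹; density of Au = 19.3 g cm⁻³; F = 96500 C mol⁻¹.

Q = I·t = 32.70 × 7620.0 = 249200 C; n(e⁻) = 2.582 mol.
n(Au) = n(e⁻)/3 = 0.8607 mol, so m = 0.8607 × 196.97 = 169.5 g.
Volume = m/ρ = 169.5 / 19.3 = 8.784 cm³.
Thickness = V/A = 8.784 / 480 = 0.0183 cm = 183 μm.

183 μm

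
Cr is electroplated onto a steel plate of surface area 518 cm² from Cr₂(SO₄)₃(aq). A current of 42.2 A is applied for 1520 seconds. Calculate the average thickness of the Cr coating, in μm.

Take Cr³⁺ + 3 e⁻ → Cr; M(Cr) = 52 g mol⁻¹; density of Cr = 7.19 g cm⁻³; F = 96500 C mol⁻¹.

Q = I·t = 42.20 × 1520.0 = 64140 C; n(e⁻) = 0.6647 mol.
n(Cr) = n(e⁻)/3 = 0.2216 mol, so m = 0.2216 × 52 = 11.52 g.
Volume = m/ρ = 11.52 / 7.19 = 1.602 cm³.
Thickness = V/A = 1.602 / 518 = 0.00309 cm = 30.9 μm.

30.9 μm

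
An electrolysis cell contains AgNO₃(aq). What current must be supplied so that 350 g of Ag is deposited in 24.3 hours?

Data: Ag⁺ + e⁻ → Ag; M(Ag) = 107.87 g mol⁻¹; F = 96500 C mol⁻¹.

3.58 A

n(Ag) = 350 / 107.87 = 3.245 mol.
n(e⁻) = 1 × 3.245 = 3.245 mol.
Q = n(e⁻)·F = 3.245 × 96500 = 313100 C.
I = Q/t = 313100 / 87480 s = 3.58 A.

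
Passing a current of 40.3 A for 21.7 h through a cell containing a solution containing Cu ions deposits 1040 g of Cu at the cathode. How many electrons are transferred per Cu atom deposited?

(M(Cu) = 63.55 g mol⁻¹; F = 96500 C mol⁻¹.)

2

Q = I·t = 40.30 A × 78120 s = 3148000 C, so n(e⁻) = 3148000/96500 = 32.62 mol.
n(Cu) deposited = 1040 / 63.55 = 16.37 mol.
Electrons per atom = n(e⁻)/n(Cu) = 32.62 / 16.37 = 1.99 ≈ 2, so the ion is Cu²⁺.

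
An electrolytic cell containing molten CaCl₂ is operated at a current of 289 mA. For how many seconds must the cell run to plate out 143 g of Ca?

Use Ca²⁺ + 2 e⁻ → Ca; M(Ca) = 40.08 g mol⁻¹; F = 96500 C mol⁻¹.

n(Ca) = m/M = 143 / 40.08 = 3.568 mol.
Each Ca atom requires 2 electrons, so n(e⁻) = 2 × 3.568 = 7.136 mol.
Q = n(e⁻)·F = 7.136 × 96500 = 688600 C.
t = Q/I = 688600 / 0.2890 A = 2383000 s.

2.38 × 10⁶ s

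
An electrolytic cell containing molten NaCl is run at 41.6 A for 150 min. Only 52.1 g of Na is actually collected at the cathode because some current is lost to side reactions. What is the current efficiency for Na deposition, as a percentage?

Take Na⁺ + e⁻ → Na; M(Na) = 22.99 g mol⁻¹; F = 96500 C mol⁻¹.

58.4 %

Q = I·t = 41.60 × 9000.0 = 374400 C; n(e⁻) = 374400/96500 = 3.880 mol.
Theoretical n(Na) = n(e⁻)/1 = 3.880 mol, i.e. m_theo = 3.880 × 22.99 = 89.20 g.
Efficiency = m_actual / m_theo = 52.1 / 89.20 = 58.4 %.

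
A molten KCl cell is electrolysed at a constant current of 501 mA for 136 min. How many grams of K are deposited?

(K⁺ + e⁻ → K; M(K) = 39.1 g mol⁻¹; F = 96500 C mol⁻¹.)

1.66 g

Q = I·t = 0.5010 A × 8160.0 s = 4088 C.
n(e⁻) = Q/F = 4088 / 96500 = 0.04236 mol.
K⁺ + e⁻ → K, so n(K) = n(e⁻)/1 = 0.04236 mol.
m = n·M = 0.04236 × 39.1 = 1.66 g.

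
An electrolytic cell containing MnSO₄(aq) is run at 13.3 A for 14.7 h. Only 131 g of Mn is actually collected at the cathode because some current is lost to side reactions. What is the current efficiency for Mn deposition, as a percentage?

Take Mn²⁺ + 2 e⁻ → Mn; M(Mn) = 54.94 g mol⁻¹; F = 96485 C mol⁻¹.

65.4 %

Q = I·t = 13.30 × 52920 = 703800 C; n(e⁻) = 703800/96485 = 7.295 mol.
Theoretical n(Mn) = n(e⁻)/2 = 3.647 mol, i.e. m_theo = 3.647 × 54.94 = 200.4 g.
Efficiency = m_actual / m_theo = 131 / 200.4 = 65.4 %.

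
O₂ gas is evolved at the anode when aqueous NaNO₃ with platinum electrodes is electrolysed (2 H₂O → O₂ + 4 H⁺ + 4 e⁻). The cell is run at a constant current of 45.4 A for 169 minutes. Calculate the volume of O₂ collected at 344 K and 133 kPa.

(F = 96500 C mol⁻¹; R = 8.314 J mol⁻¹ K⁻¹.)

25.6 L

Q = I·t = 45.40 A × 10140 s = 460400 C.
n(e⁻) = Q/F = 460400 / 96500 = 4.771 mol.
4 electrons are transferred per O₂ molecule, so n(O₂) = 4.771 / 4 = 1.193 mol.
V = nRT/P = (1.193 × 8.314 × 344) / (133 × 10³ Pa) = 0.0256 m³ = 25.6 L.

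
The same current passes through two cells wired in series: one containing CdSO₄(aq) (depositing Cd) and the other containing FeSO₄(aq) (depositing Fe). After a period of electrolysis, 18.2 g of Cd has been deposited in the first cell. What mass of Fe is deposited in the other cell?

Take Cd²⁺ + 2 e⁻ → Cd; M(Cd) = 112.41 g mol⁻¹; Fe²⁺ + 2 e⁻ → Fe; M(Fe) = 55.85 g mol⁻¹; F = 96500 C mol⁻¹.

n(Cd) = 18.2 / 112.41 = 0.1619 mol.
Since Cd²⁺ + 2 e⁻ → Cd, n(e⁻) passed = 2 × 0.1619 = 0.3238 mol.
Cells in series carry the same charge, so the same 0.3238 mol of electrons passes through cell 2.
Fe²⁺ + 2 e⁻ → Fe, so n(Fe) = 0.3238 / 2 = 0.1619 mol.
m(Fe) = 0.1619 × 55.85 = 9.04 g.

9.04 g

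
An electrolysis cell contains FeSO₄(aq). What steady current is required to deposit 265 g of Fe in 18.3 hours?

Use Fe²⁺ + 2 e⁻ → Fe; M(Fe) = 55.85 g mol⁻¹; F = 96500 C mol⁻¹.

n(Fe) = 265 / 55.85 = 4.745 mol.
n(e⁻) = 2 × 4.745 = 9.490 mol.
Q = n(e⁻)·F = 9.490 × 96500 = 915800 C.
I = Q/t = 915800 / 65880 s = 13.9 A.

13.9 A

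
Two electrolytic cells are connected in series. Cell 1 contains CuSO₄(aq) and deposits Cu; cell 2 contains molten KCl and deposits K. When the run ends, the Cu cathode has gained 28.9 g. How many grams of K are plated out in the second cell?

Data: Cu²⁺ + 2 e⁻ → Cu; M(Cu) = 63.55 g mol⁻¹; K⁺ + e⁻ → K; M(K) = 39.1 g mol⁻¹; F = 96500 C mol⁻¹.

35.6 g

n(Cu) = 28.9 / 63.55 = 0.4548 mol.
Since Cu²⁺ + 2 e⁻ → Cu, n(e⁻) passed = 2 × 0.4548 = 0.9095 mol.
Cells in series carry the same charge, so the same 0.9095 mol of electrons passes through cell 2.
K⁺ + e⁻ → K, so n(K) = 0.9095 / 1 = 0.9095 mol.
m(K) = 0.9095 × 39.1 = 35.6 g.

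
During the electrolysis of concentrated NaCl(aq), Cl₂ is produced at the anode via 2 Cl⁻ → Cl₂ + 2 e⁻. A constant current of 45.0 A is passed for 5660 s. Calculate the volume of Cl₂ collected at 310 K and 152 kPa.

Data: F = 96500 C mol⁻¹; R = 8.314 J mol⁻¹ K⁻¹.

22.4 L

Q = I·t = 45.00 A × 5660.0 s = 254700 C.
n(e⁻) = Q/F = 254700 / 96500 = 2.639 mol.
2 electrons are transferred per Cl₂ molecule, so n(Cl₂) = 2.639 / 2 = 1.320 mol.
V = nRT/P = (1.320 × 8.314 × 310) / (152 × 10³ Pa) = 0.0224 m³ = 22.4 L.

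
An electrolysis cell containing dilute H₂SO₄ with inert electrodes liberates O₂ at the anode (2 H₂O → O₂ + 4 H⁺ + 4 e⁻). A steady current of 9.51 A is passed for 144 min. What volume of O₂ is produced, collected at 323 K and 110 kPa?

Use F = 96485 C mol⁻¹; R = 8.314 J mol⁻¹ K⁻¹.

Q = I·t = 9.510 A × 8640.0 s = 82170 C.
n(e⁻) = Q/F = 82170 / 96485 = 0.8516 mol.
4 electrons are transferred per O₂ molecule, so n(O₂) = 0.8516 / 4 = 0.2129 mol.
V = nRT/P = (0.2129 × 8.314 × 323) / (110 × 10³ Pa) = 0.00520 m³ = 5.20 L.

5.20 L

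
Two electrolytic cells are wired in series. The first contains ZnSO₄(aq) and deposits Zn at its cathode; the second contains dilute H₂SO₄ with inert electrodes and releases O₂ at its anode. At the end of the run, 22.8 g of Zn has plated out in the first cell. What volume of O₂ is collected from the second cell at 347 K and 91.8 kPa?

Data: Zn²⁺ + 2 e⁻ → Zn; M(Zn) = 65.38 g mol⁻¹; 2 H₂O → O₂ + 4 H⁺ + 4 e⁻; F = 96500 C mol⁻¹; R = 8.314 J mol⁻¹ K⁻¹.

5.48 L

n(Zn) = 22.8 / 65.38 = 0.3487 mol, so n(e⁻) = 2 × 0.3487 = 0.6975 mol.
The cells are in series, so the same 0.6975 mol of electrons passes through the second cell.
2 H₂O → O₂ + 4 H⁺ + 4 e⁻ — 4 mol e⁻ per mol O₂, so n(O₂) = 0.6975/4 = 0.1744 mol.
V = nRT/P = (0.1744 × 8.314 × 347) / (91.8 × 10³) = 0.00548 m³ = 5.48 L.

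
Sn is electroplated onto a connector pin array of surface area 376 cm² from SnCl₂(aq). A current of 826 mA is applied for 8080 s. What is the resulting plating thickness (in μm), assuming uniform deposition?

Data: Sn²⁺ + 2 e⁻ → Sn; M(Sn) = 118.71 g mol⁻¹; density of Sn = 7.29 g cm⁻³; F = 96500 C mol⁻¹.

15.0 μm

Q = I·t = 0.8260 × 8080.0 = 6674 C; n(e⁻) = 0.06916 mol.
n(Sn) = n(e⁻)/2 = 0.03458 mol, so m = 0.03458 × 118.71 = 4.105 g.
Volume = m/ρ = 4.105 / 7.29 = 0.5631 cm³.
Thickness = V/A = 0.5631 / 376 = 0.00150 cm = 15.0 μm.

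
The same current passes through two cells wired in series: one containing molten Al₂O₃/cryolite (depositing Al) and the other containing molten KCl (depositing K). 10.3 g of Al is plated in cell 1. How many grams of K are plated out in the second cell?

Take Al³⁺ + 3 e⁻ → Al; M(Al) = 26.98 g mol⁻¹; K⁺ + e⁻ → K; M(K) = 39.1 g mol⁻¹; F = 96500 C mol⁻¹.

44.8 g

n(Al) = 10.3 / 26.98 = 0.3818 mol.
Since Al³⁺ + 3 e⁻ → Al, n(e⁻) passed = 3 × 0.3818 = 1.145 mol.
Cells in series carry the same charge, so the same 1.145 mol of electrons passes through cell 2.
K⁺ + e⁻ → K, so n(K) = 1.145 / 1 = 1.145 mol.
m(K) = 1.145 × 39.1 = 44.8 g.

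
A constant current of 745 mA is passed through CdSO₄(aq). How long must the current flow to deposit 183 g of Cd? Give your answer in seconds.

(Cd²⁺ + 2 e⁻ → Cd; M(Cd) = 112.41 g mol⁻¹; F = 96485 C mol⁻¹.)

4.22 × 10⁵ s

n(Cd) = m/M = 183 / 112.41 = 1.628 mol.
Each Cd atom requires 2 electrons, so n(e⁻) = 2 × 1.628 = 3.256 mol.
Q = n(e⁻)·F = 3.256 × 96485 = 314100 C.
t = Q/I = 314100 / 0.7450 A = 421700 s.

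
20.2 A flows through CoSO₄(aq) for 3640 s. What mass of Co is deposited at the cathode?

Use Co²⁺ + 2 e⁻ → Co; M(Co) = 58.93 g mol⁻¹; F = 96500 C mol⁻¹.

Q = I·t = 20.20 A × 3640.0 s = 73530 C.
n(e⁻) = Q/F = 73530 / 96500 = 0.7619 mol.
Co²⁺ + 2 e⁻ → Co, so n(Co) = n(e⁻)/2 = 0.3810 mol.
m = n·M = 0.3810 × 58.93 = 22.5 g.

22.5 g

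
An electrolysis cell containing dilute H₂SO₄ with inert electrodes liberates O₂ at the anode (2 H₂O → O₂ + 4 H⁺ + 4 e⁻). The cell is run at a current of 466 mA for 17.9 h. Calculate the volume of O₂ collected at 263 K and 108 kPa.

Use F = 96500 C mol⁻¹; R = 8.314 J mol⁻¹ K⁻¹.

Q = I·t = 0.4660 A × 64440 s = 30030 C.
n(e⁻) = Q/F = 30030 / 96500 = 0.3112 mol.
4 electrons are transferred per O₂ molecule, so n(O₂) = 0.3112 / 4 = 0.07780 mol.
V = nRT/P = (0.07780 × 8.314 × 263) / (108 × 10³ Pa) = 0.00158 m³ = 1.58 L.

1.58 L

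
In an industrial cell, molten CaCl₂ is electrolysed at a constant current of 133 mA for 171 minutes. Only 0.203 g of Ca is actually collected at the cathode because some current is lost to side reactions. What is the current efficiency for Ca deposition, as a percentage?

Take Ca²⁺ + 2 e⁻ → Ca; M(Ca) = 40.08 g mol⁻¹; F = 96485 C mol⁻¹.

Q = I·t = 0.1330 × 10260 = 1365 C; n(e⁻) = 1365/96485 = 0.01414 mol.
Theoretical n(Ca) = n(e⁻)/2 = 0.007071 mol, i.e. m_theo = 0.007071 × 40.08 = 0.2834 g.
Efficiency = m_actual / m_theo = 0.203 / 0.2834 = 71.6 %.

71.6 %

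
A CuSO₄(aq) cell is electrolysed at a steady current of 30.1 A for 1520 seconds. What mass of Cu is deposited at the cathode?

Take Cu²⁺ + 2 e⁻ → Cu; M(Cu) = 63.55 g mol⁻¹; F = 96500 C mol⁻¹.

Q = I·t = 30.10 A × 1520.0 s = 45750 C.
n(e⁻) = Q/F = 45750 / 96500 = 0.4741 mol.
Cu²⁺ + 2 e⁻ → Cu, so n(Cu) = n(e⁻)/2 = 0.2371 mol.
m = n·M = 0.2371 × 63.55 = 15.1 g.

15.1 g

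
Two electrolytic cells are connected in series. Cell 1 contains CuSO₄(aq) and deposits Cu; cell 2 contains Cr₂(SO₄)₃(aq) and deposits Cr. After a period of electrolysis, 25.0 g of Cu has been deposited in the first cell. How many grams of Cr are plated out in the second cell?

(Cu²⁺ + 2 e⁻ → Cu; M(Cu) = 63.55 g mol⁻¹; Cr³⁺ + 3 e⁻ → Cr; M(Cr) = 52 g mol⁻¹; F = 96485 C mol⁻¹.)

13.6 g

n(Cu) = 25.0 / 63.55 = 0.3934 mol.
Since Cu²⁺ + 2 e⁻ → Cu, n(e⁻) passed = 2 × 0.3934 = 0.7868 mol.
Cells in series carry the same charge, so the same 0.7868 mol of electrons passes through cell 2.
Cr³⁺ + 3 e⁻ → Cr, so n(Cr) = 0.7868 / 3 = 0.2623 mol.
m(Cr) = 0.2623 × 52 = 13.6 g.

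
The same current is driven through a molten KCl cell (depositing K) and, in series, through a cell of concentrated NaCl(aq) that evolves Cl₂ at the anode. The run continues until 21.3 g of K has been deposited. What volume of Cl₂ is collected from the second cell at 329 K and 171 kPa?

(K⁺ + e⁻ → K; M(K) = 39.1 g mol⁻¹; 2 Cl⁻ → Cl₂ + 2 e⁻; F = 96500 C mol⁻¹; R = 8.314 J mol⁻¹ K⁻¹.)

4.36 L

n(K) = 21.3 / 39.1 = 0.5448 mol, so n(e⁻) = 1 × 0.5448 = 0.5448 mol.
The cells are in series, so the same 0.5448 mol of electrons passes through the second cell.
2 Cl⁻ → Cl₂ + 2 e⁻ — 2 mol e⁻ per mol Cl₂, so n(Cl₂) = 0.5448/2 = 0.2724 mol.
V = nRT/P = (0.2724 × 8.314 × 329) / (171 × 10³) = 0.00436 m³ = 4.36 L.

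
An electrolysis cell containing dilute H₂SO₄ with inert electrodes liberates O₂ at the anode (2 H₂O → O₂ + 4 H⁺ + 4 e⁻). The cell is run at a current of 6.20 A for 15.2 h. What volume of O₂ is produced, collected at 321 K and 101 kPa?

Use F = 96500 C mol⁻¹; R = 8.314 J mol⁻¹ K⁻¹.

23.2 L

Q = I·t = 6.200 A × 54720 s = 339300 C.
n(e⁻) = Q/F = 339300 / 96500 = 3.516 mol.
4 electrons are transferred per O₂ molecule, so n(O₂) = 3.516 / 4 = 0.8789 mol.
V = nRT/P = (0.8789 × 8.314 × 321) / (101 × 10³ Pa) = 0.0232 m³ = 23.2 L.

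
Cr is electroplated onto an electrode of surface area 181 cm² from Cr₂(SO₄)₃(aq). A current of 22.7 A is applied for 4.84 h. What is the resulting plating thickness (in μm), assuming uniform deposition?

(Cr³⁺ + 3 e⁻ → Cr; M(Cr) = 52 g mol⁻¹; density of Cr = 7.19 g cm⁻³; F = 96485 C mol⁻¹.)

546 μm

Q = I·t = 22.70 × 17424 = 395500 C; n(e⁻) = 4.099 mol.
n(Cr) = n(e⁻)/3 = 1.366 mol, so m = 1.366 × 52 = 71.06 g.
Volume = m/ρ = 71.06 / 7.19 = 9.883 cm³.
Thickness = V/A = 9.883 / 181 = 0.0546 cm = 546 μm.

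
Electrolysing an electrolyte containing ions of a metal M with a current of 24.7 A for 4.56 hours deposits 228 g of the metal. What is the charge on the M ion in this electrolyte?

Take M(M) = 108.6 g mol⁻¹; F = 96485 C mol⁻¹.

Q = I·t = 24.70 A × 16416 s = 405500 C, so n(e⁻) = 405500/96485 = 4.202 mol.
n(M) deposited = 228 / 108.6 = 2.099 mol.
Electrons per atom = n(e⁻)/n(M) = 4.202 / 2.099 = 2.00 ≈ 2, so the ion is M²⁺.

+2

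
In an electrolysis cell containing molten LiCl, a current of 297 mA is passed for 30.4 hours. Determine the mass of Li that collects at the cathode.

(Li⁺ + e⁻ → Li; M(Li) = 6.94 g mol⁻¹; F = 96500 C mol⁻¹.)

Q = I·t = 0.2970 A × 109440 s = 32500 C.
n(e⁻) = Q/F = 32500 / 96500 = 0.3368 mol.
Li⁺ + e⁻ → Li, so n(Li) = n(e⁻)/1 = 0.3368 mol.
m = n·M = 0.3368 × 6.94 = 2.34 g.

2.34 g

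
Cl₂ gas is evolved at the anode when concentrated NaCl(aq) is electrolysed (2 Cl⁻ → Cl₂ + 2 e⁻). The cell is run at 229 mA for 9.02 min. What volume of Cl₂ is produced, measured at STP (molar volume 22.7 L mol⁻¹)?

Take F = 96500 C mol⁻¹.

Q = I·t = 0.2290 A × 541.20 s = 123.9 C.
n(e⁻) = Q/F = 123.9 / 96500 = 0.001284 mol.
2 electrons are transferred per Cl₂ molecule, so n(Cl₂) = 0.001284 / 2 = 0.0006421 mol.
V = n × V_m = 0.0006421 × 22.7 = 0.0146 L.

0.0146 L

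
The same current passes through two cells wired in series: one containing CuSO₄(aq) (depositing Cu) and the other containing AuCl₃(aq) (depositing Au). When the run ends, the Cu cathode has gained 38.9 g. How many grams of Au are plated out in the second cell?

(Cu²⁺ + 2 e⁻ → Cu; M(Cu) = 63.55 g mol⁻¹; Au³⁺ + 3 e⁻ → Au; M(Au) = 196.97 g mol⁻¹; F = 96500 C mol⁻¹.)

n(Cu) = 38.9 / 63.55 = 0.6121 mol.
Since Cu²⁺ + 2 e⁻ → Cu, n(e⁻) passed = 2 × 0.6121 = 1.224 mol.
Cells in series carry the same charge, so the same 1.224 mol of electrons passes through cell 2.
Au³⁺ + 3 e⁻ → Au, so n(Au) = 1.224 / 3 = 0.4081 mol.
m(Au) = 0.4081 × 196.97 = 80.4 g.

80.4 g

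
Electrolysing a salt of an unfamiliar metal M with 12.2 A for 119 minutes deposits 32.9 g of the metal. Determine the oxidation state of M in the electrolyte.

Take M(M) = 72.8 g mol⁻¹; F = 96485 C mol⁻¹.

+2

Q = I·t = 12.20 A × 7140.0 s = 87110 C, so n(e⁻) = 87110/96485 = 0.9028 mol.
n(M) deposited = 32.9 / 72.8 = 0.4519 mol.
Electrons per atom = n(e⁻)/n(M) = 0.9028 / 0.4519 = 2.00 ≈ 2, so the ion is M²⁺.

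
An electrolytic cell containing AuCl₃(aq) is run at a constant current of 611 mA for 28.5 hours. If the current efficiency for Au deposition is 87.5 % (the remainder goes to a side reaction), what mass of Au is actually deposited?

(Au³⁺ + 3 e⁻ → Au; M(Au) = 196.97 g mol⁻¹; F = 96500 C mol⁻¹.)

37.3 g

Q = I·t = 0.6110 × 102600 = 62690 C.
n(e⁻) = 62690/96500 = 0.6496 mol; theoretically n(Au) = 0.6496/3 = 0.2165 mol, m_theo = 42.65 g.
At 87.5 % efficiency, m_actual = 0.875 × 42.65 = 37.3 g.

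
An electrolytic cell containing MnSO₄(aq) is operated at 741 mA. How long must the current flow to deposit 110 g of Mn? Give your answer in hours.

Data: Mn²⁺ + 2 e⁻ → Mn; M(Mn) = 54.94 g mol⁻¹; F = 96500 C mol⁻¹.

145 h

n(Mn) = m/M = 110 / 54.94 = 2.002 mol.
Each Mn atom requires 2 electrons, so n(e⁻) = 2 × 2.002 = 4.004 mol.
Q = n(e⁻)·F = 4.004 × 96500 = 386400 C.
t = Q/I = 386400 / 0.7410 A = 521500 s = 145 h.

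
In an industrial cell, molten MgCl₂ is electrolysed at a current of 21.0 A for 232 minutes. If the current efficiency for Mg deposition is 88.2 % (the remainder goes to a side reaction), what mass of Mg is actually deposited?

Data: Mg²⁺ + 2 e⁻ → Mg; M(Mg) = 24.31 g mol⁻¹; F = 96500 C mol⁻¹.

32.5 g

Q = I·t = 21.00 × 13920 = 292300 C.
n(e⁻) = 292300/96500 = 3.029 mol; theoretically n(Mg) = 3.029/2 = 1.515 mol, m_theo = 36.82 g.
At 88.2 % efficiency, m_actual = 0.882 × 36.82 = 32.5 g.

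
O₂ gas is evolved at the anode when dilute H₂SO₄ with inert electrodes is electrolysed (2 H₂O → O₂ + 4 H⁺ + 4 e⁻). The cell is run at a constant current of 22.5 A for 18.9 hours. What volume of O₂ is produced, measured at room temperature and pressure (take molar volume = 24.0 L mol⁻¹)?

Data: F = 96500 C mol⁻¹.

Q = I·t = 22.50 A × 68040 s = 1531000 C.
n(e⁻) = Q/F = 1531000 / 96500 = 15.86 mol.
4 electrons are transferred per O₂ molecule, so n(O₂) = 15.86 / 4 = 3.966 mol.
V = n × V_m = 3.966 × 24.0 = 95.2 L.

95.2 L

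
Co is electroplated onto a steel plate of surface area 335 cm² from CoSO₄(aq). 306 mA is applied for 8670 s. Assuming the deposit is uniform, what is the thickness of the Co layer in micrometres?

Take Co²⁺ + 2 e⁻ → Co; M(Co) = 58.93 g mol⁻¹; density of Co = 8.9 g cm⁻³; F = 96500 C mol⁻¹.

Q = I·t = 0.3060 × 8670.0 = 2653 C; n(e⁻) = 0.02749 mol.
n(Co) = n(e⁻)/2 = 0.01375 mol, so m = 0.01375 × 58.93 = 0.8101 g.
Volume = m/ρ = 0.8101 / 8.9 = 0.09102 cm³.
Thickness = V/A = 0.09102 / 335 = 2.72 × 10⁻⁴ cm = 2.72 μm.

2.72 μm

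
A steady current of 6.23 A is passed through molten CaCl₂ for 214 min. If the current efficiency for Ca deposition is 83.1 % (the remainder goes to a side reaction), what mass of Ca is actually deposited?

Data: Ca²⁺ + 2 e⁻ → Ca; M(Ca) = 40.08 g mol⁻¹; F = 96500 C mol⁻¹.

Q = I·t = 6.230 × 12840 = 79990 C.
n(e⁻) = 79990/96500 = 0.8289 mol; theoretically n(Ca) = 0.8289/2 = 0.4145 mol, m_theo = 16.61 g.
At 83.1 % efficiency, m_actual = 0.831 × 16.61 = 13.8 g.

13.8 g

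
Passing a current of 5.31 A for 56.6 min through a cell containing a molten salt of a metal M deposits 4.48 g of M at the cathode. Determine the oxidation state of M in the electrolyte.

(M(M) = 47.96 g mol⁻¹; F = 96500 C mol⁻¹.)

+2

Q = I·t = 5.310 A × 3396.0 s = 18030 C, so n(e⁻) = 18030/96500 = 0.1869 mol.
n(M) deposited = 4.48 / 47.96 = 0.09341 mol.
Electrons per atom = n(e⁻)/n(M) = 0.1869 / 0.09341 = 2.00 ≈ 2, so the ion is M²⁺.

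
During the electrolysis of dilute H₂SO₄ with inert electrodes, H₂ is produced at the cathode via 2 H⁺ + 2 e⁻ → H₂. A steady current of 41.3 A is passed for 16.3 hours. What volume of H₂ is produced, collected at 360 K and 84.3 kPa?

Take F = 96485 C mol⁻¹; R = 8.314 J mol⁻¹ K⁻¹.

446 L

Q = I·t = 41.30 A × 58680 s = 2423000 C.
n(e⁻) = Q/F = 2423000 / 96485 = 25.12 mol.
2 electrons are transferred per H₂ molecule, so n(H₂) = 25.12 / 2 = 12.56 mol.
V = nRT/P = (12.56 × 8.314 × 360) / (84.3 × 10³ Pa) = 0.446 m³ = 446 L.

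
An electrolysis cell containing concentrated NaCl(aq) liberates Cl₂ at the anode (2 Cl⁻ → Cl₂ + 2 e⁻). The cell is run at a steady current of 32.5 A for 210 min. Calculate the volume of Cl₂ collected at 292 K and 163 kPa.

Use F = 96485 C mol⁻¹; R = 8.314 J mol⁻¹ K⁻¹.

Q = I·t = 32.50 A × 12600 s = 409500 C.
n(e⁻) = Q/F = 409500 / 96485 = 4.244 mol.
2 electrons are transferred per Cl₂ molecule, so n(Cl₂) = 4.244 / 2 = 2.122 mol.
V = nRT/P = (2.122 × 8.314 × 292) / (163 × 10³ Pa) = 0.0316 m³ = 31.6 L.

31.6 L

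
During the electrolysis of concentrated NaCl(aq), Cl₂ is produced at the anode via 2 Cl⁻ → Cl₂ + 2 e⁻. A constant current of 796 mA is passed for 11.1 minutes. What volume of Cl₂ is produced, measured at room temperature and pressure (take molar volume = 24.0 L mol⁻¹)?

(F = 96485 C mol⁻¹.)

0.0659 L

Q = I·t = 0.7960 A × 666.00 s = 530.1 C.
n(e⁻) = Q/F = 530.1 / 96485 = 0.005494 mol.
2 electrons are transferred per Cl₂ molecule, so n(Cl₂) = 0.005494 / 2 = 0.002747 mol.
V = n × V_m = 0.002747 × 24.0 = 0.0659 L.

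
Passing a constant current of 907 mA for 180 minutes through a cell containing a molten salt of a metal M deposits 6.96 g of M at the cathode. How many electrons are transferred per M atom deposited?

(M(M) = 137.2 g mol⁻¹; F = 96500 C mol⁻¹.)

2

Q = I·t = 0.9070 A × 10800 s = 9796 C, so n(e⁻) = 9796/96500 = 0.1015 mol.
n(M) deposited = 6.96 / 137.2 = 0.05073 mol.
Electrons per atom = n(e⁻)/n(M) = 0.1015 / 0.05073 = 2.00 ≈ 2, so the ion is M²⁺.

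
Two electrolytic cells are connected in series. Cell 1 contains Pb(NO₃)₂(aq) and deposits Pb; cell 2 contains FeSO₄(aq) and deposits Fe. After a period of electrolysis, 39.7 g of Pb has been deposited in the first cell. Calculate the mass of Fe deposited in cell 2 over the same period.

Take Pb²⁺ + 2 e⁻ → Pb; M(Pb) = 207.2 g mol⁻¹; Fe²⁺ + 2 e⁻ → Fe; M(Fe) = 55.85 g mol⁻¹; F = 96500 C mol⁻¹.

n(Pb) = 39.7 / 207.2 = 0.1916 mol.
Since Pb²⁺ + 2 e⁻ → Pb, n(e⁻) passed = 2 × 0.1916 = 0.3832 mol.
Cells in series carry the same charge, so the same 0.3832 mol of electrons passes through cell 2.
Fe²⁺ + 2 e⁻ → Fe, so n(Fe) = 0.3832 / 2 = 0.1916 mol.
m(Fe) = 0.1916 × 55.85 = 10.7 g.

10.7 g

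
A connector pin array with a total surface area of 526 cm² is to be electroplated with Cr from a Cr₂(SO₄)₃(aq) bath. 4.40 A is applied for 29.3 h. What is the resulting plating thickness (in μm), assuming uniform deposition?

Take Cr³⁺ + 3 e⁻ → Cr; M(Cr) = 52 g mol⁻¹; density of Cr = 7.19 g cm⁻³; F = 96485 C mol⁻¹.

Q = I·t = 4.400 × 105480 = 464100 C; n(e⁻) = 4.810 mol.
n(Cr) = n(e⁻)/3 = 1.603 mol, so m = 1.603 × 52 = 83.38 g.
Volume = m/ρ = 83.38 / 7.19 = 11.60 cm³.
Thickness = V/A = 11.60 / 526 = 0.0220 cm = 220 μm.

220 μm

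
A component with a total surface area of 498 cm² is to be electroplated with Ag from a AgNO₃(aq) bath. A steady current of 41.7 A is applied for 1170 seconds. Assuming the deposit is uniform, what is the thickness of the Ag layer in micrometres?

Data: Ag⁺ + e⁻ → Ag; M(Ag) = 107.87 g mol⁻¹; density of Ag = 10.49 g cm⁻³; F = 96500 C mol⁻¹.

104 μm

Q = I·t = 41.70 × 1170.0 = 48790 C; n(e⁻) = 0.5056 mol.
n(Ag) = n(e⁻)/1 = 0.5056 mol, so m = 0.5056 × 107.87 = 54.54 g.
Volume = m/ρ = 54.54 / 10.49 = 5.199 cm³.
Thickness = V/A = 5.199 / 498 = 0.0104 cm = 104 μm.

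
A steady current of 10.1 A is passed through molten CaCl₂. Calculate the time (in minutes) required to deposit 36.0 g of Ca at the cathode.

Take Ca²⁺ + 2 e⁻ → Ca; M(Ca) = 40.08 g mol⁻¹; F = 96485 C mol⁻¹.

n(Ca) = m/M = 36.0 / 40.08 = 0.8982 mol.
Each Ca atom requires 2 electrons, so n(e⁻) = 2 × 0.8982 = 1.796 mol.
Q = n(e⁻)·F = 1.796 × 96485 = 173300 C.
t = Q/I = 173300 / 10.10 A = 17160 s = 286 min.

286 min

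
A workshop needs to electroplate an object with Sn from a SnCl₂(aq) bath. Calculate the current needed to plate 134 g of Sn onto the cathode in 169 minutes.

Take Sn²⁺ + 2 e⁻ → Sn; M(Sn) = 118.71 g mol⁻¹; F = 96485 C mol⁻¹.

21.5 A

n(Sn) = 134 / 118.71 = 1.129 mol.
n(e⁻) = 2 × 1.129 = 2.258 mol.
Q = n(e⁻)·F = 2.258 × 96485 = 217800 C.
I = Q/t = 217800 / 10140 s = 21.5 A.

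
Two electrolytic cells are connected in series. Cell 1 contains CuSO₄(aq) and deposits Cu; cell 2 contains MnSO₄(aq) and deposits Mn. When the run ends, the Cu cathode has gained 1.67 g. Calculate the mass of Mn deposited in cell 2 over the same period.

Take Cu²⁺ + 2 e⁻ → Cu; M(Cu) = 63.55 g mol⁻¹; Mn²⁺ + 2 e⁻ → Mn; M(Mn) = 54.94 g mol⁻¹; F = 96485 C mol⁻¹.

1.44 g

n(Cu) = 1.67 / 63.55 = 0.02628 mol.
Since Cu²⁺ + 2 e⁻ → Cu, n(e⁻) passed = 2 × 0.02628 = 0.05256 mol.
Cells in series carry the same charge, so the same 0.05256 mol of electrons passes through cell 2.
Mn²⁺ + 2 e⁻ → Mn, so n(Mn) = 0.05256 / 2 = 0.02628 mol.
m(Mn) = 0.02628 × 54.94 = 1.44 g.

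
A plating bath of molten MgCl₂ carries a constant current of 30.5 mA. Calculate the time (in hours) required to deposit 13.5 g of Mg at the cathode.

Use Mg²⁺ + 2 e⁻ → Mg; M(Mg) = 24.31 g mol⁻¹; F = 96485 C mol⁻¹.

976 h

n(Mg) = m/M = 13.5 / 24.31 = 0.5553 mol.
Each Mg atom requires 2 electrons, so n(e⁻) = 2 × 0.5553 = 1.111 mol.
Q = n(e⁻)·F = 1.111 × 96485 = 107200 C.
t = Q/I = 107200 / 0.03050 A = 3513000 s = 976 h.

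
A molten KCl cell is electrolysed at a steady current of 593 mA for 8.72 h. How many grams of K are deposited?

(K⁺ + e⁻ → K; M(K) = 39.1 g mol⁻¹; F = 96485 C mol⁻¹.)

7.54 g

Q = I·t = 0.5930 A × 31392 s = 18620 C.
n(e⁻) = Q/F = 18620 / 96485 = 0.1929 mol.
K⁺ + e⁻ → K, so n(K) = n(e⁻)/1 = 0.1929 mol.
m = n·M = 0.1929 × 39.1 = 7.54 g.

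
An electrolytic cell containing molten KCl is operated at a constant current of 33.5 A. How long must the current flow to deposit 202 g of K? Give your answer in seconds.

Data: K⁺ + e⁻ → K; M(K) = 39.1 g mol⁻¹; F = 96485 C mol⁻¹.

14900 s

n(K) = m/M = 202 / 39.1 = 5.166 mol.
Each K atom requires 1 electron, so n(e⁻) = 1 × 5.166 = 5.166 mol.
Q = n(e⁻)·F = 5.166 × 96485 = 498500 C.
t = Q/I = 498500 / 33.50 A = 14880 s.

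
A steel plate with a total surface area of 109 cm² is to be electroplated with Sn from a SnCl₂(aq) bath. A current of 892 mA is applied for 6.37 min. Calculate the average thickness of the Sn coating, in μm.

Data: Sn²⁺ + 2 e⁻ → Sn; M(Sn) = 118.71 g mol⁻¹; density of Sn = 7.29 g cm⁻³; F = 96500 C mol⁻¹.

Q = I·t = 0.8920 × 382.20 = 340.9 C; n(e⁻) = 0.003533 mol.
n(Sn) = n(e⁻)/2 = 0.001766 mol, so m = 0.001766 × 118.71 = 0.2097 g.
Volume = m/ρ = 0.2097 / 7.29 = 0.02876 cm³.
Thickness = V/A = 0.02876 / 109 = 2.64 × 10⁻⁴ cm = 2.64 μm.

2.64 μm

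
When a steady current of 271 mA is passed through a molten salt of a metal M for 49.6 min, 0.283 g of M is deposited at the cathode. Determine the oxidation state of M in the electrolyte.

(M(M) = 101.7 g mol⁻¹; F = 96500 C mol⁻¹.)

+3

Q = I·t = 0.2710 A × 2976.0 s = 806.5 C, so n(e⁻) = 806.5/96500 = 0.008357 mol.
n(M) deposited = 0.283 / 101.7 = 0.002783 mol.
Electrons per atom = n(e⁻)/n(M) = 0.008357 / 0.002783 = 3.00 ≈ 3, so the ion is M³⁺.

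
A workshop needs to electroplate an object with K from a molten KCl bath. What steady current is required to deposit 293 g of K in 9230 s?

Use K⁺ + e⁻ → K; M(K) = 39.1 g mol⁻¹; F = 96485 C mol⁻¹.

78.3 A

n(K) = 293 / 39.1 = 7.494 mol.
n(e⁻) = 1 × 7.494 = 7.494 mol.
Q = n(e⁻)·F = 7.494 × 96485 = 723000 C.
I = Q/t = 723000 / 9230.0 s = 78.3 A.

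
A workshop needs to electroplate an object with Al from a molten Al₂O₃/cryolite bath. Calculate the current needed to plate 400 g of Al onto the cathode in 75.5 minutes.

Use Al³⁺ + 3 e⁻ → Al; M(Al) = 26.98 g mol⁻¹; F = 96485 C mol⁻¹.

947 A

n(Al) = 400 / 26.98 = 14.83 mol.
n(e⁻) = 3 × 14.83 = 44.48 mol.
Q = n(e⁻)·F = 44.48 × 96485 = 4291000 C.
I = Q/t = 4291000 / 4530.0 s = 947 A.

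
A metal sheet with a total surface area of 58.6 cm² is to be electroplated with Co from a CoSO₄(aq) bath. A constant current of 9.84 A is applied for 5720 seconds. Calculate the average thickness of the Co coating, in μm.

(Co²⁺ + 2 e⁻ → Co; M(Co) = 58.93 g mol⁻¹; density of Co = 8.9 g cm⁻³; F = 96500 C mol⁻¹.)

Q = I·t = 9.840 × 5720.0 = 56280 C; n(e⁻) = 0.5833 mol.
n(Co) = n(e⁻)/2 = 0.2916 mol, so m = 0.2916 × 58.93 = 17.19 g.
Volume = m/ρ = 17.19 / 8.9 = 1.931 cm³.
Thickness = V/A = 1.931 / 58.6 = 0.0330 cm = 330 μm.

330 μm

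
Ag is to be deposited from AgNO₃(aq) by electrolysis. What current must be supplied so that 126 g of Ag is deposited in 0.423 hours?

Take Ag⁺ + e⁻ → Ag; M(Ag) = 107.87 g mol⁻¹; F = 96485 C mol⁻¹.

74.0 A

n(Ag) = 126 / 107.87 = 1.168 mol.
n(e⁻) = 1 × 1.168 = 1.168 mol.
Q = n(e⁻)·F = 1.168 × 96485 = 112700 C.
I = Q/t = 112700 / 1522.8 s = 74.0 A.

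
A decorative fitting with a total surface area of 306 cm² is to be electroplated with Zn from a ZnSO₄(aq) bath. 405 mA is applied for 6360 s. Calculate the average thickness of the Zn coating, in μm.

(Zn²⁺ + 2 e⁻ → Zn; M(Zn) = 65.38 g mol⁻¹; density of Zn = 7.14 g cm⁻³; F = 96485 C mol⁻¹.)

3.99 μm

Q = I·t = 0.4050 × 6360.0 = 2576 C; n(e⁻) = 0.02670 mol.
n(Zn) = n(e⁻)/2 = 0.01335 mol, so m = 0.01335 × 65.38 = 0.8727 g.
Volume = m/ρ = 0.8727 / 7.14 = 0.1222 cm³.
Thickness = V/A = 0.1222 / 306 = 3.99 × 10⁻⁴ cm = 3.99 μm.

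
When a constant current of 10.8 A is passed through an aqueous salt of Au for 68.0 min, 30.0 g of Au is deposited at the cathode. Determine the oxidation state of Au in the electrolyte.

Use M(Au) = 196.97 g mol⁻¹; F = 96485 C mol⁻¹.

Q = I·t = 10.80 A × 4080.0 s = 44060 C, so n(e⁻) = 44060/96485 = 0.4567 mol.
n(Au) deposited = 30.0 / 196.97 = 0.1523 mol.
Electrons per atom = n(e⁻)/n(Au) = 0.4567 / 0.1523 = 3.00 ≈ 3, so the ion is Au³⁺.

+3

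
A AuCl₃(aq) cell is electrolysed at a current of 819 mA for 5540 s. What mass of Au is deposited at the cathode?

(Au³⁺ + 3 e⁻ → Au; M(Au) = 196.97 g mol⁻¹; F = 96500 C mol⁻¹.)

Q = I·t = 0.8190 A × 5540.0 s = 4537 C.
n(e⁻) = Q/F = 4537 / 96500 = 0.04702 mol.
Au³⁺ + 3 e⁻ → Au, so n(Au) = n(e⁻)/3 = 0.01567 mol.
m = n·M = 0.01567 × 196.97 = 3.09 g.

3.09 g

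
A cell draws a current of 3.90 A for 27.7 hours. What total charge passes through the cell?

3.89 × 10⁵ C

Q = I·t = 3.900 A × 99720 s = 3.89 × 10⁵ C.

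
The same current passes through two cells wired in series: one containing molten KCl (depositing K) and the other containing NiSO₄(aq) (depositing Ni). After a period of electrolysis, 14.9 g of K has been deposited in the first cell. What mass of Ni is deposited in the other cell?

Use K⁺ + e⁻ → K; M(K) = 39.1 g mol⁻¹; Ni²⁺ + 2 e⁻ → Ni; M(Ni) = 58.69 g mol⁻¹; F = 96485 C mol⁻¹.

n(K) = 14.9 / 39.1 = 0.3811 mol.
Since K⁺ + e⁻ → K, n(e⁻) passed = 1 × 0.3811 = 0.3811 mol.
Cells in series carry the same charge, so the same 0.3811 mol of electrons passes through cell 2.
Ni²⁺ + 2 e⁻ → Ni, so n(Ni) = 0.3811 / 2 = 0.1905 mol.
m(Ni) = 0.1905 × 58.69 = 11.2 g.

11.2 g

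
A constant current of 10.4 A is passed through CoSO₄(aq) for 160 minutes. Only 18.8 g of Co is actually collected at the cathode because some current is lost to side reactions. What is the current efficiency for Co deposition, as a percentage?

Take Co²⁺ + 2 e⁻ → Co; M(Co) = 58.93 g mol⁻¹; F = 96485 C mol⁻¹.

Q = I·t = 10.40 × 9600.0 = 99840 C; n(e⁻) = 99840/96485 = 1.035 mol.
Theoretical n(Co) = n(e⁻)/2 = 0.5174 mol, i.e. m_theo = 0.5174 × 58.93 = 30.49 g.
Efficiency = m_actual / m_theo = 18.8 / 30.49 = 61.7 %.

61.7 %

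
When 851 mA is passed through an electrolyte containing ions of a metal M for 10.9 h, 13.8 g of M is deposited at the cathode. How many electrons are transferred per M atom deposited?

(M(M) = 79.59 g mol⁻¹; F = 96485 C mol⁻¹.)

Q = I·t = 0.8510 A × 39240 s = 33390 C, so n(e⁻) = 33390/96485 = 0.3461 mol.
n(M) deposited = 13.8 / 79.59 = 0.1734 mol.
Electrons per atom = n(e⁻)/n(M) = 0.3461 / 0.1734 = 2.00 ≈ 2, so the ion is M²⁺.

2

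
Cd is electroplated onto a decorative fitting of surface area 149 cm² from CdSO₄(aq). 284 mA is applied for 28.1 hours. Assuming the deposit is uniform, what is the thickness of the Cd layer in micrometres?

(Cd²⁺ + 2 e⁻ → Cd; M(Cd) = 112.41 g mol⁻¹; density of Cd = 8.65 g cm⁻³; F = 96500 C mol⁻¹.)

Q = I·t = 0.2840 × 101160 = 28730 C; n(e⁻) = 0.2977 mol.
n(Cd) = n(e⁻)/2 = 0.1489 mol, so m = 0.1489 × 112.41 = 16.73 g.
Volume = m/ρ = 16.73 / 8.65 = 1.934 cm³.
Thickness = V/A = 1.934 / 149 = 0.0130 cm = 130 μm.

130 μm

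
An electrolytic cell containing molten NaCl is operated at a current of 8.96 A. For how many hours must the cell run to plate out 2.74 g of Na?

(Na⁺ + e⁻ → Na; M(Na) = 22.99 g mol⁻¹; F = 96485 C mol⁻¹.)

n(Na) = m/M = 2.74 / 22.99 = 0.1192 mol.
Each Na atom requires 1 electron, so n(e⁻) = 1 × 0.1192 = 0.1192 mol.
Q = n(e⁻)·F = 0.1192 × 96485 = 11500 C.
t = Q/I = 11500 / 8.960 A = 1283 s = 0.357 h.

0.357 h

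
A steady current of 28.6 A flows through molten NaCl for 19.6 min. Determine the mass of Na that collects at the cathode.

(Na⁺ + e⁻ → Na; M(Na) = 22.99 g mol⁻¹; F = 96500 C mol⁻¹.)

8.01 g

Q = I·t = 28.60 A × 1176.0 s = 33630 C.
n(e⁻) = Q/F = 33630 / 96500 = 0.3485 mol.
Na⁺ + e⁻ → Na, so n(Na) = n(e⁻)/1 = 0.3485 mol.
m = n·M = 0.3485 × 22.99 = 8.01 g.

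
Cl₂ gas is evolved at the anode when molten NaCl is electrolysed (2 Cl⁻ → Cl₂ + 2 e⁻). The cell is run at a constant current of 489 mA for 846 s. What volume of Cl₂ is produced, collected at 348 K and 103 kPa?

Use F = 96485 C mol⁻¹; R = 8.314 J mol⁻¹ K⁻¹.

0.0602 L

Q = I·t = 0.4890 A × 846.00 s = 413.7 C.
n(e⁻) = Q/F = 413.7 / 96485 = 0.004288 mol.
2 electrons are transferred per Cl₂ molecule, so n(Cl₂) = 0.004288 / 2 = 0.002144 mol.
V = nRT/P = (0.002144 × 8.314 × 348) / (103 × 10³ Pa) = 6.02 × 10⁻⁵ m³ = 0.0602 L.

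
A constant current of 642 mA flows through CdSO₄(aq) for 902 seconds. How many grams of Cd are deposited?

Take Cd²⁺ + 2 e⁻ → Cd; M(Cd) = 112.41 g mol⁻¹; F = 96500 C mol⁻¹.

0.337 g

Q = I·t = 0.6420 A × 902.00 s = 579.1 C.
n(e⁻) = Q/F = 579.1 / 96500 = 0.006001 mol.
Cd²⁺ + 2 e⁻ → Cd, so n(Cd) = n(e⁻)/2 = 0.003000 mol.
m = n·M = 0.003000 × 112.41 = 0.337 g.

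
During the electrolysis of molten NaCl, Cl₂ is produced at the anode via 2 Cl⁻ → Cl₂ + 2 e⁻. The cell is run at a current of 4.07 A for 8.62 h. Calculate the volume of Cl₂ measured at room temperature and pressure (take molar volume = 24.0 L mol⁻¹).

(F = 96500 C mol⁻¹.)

Q = I·t = 4.070 A × 31032 s = 126300 C.
n(e⁻) = Q/F = 126300 / 96500 = 1.309 mol.
2 electrons are transferred per Cl₂ molecule, so n(Cl₂) = 1.309 / 2 = 0.6544 mol.
V = n × V_m = 0.6544 × 24.0 = 15.7 L.

15.7 L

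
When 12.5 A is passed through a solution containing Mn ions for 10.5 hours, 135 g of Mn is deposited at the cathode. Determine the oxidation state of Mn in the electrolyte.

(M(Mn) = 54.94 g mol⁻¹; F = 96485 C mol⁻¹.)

Q = I·t = 12.50 A × 37800 s = 472500 C, so n(e⁻) = 472500/96485 = 4.897 mol.
n(Mn) deposited = 135 / 54.94 = 2.457 mol.
Electrons per atom = n(e⁻)/n(Mn) = 4.897 / 2.457 = 1.99 ≈ 2, so the ion is Mn²⁺.

+2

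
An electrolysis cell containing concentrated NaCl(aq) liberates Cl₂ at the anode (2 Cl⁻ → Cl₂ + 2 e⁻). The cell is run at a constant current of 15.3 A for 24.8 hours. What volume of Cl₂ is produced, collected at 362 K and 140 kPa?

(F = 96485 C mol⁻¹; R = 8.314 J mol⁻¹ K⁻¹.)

Q = I·t = 15.30 A × 89280 s = 1366000 C.
n(e⁻) = Q/F = 1366000 / 96485 = 14.16 mol.
2 electrons are transferred per Cl₂ molecule, so n(Cl₂) = 14.16 / 2 = 7.079 mol.
V = nRT/P = (7.079 × 8.314 × 362) / (140 × 10³ Pa) = 0.152 m³ = 152 L.

152 L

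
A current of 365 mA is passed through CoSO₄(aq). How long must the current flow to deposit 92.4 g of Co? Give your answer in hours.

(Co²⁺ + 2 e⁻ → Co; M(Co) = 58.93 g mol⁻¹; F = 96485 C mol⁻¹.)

n(Co) = m/M = 92.4 / 58.93 = 1.568 mol.
Each Co atom requires 2 electrons, so n(e⁻) = 2 × 1.568 = 3.136 mol.
Q = n(e⁻)·F = 3.136 × 96485 = 302600 C.
t = Q/I = 302600 / 0.3650 A = 829000 s = 230 h.

230 h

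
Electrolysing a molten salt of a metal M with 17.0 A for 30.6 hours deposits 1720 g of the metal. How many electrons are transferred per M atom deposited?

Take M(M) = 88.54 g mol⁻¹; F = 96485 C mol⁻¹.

Q = I·t = 17.00 A × 110160 s = 1873000 C, so n(e⁻) = 1873000/96485 = 19.41 mol.
n(M) deposited = 1720 / 88.54 = 19.43 mol.
Electrons per atom = n(e⁻)/n(M) = 19.41 / 19.43 = 0.999 ≈ 1, so the ion is M⁺.

1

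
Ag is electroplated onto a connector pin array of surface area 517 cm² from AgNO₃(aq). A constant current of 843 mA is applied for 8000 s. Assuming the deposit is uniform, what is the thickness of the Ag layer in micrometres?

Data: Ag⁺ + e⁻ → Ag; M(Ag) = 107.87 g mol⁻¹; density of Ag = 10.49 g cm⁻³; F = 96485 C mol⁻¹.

13.9 μm

Q = I·t = 0.8430 × 8000.0 = 6744 C; n(e⁻) = 0.06990 mol.
n(Ag) = n(e⁻)/1 = 0.06990 mol, so m = 0.06990 × 107.87 = 7.540 g.
Volume = m/ρ = 7.540 / 10.49 = 0.7188 cm³.
Thickness = V/A = 0.7188 / 517 = 0.00139 cm = 13.9 μm.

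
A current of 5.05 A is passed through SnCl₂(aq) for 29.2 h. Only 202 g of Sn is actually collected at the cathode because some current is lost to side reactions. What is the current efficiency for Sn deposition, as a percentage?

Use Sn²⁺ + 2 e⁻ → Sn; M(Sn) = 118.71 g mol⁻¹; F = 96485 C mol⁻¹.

Q = I·t = 5.050 × 105120 = 530900 C; n(e⁻) = 530900/96485 = 5.502 mol.
Theoretical n(Sn) = n(e⁻)/2 = 2.751 mol, i.e. m_theo = 2.751 × 118.71 = 326.6 g.
Efficiency = m_actual / m_theo = 202 / 326.6 = 61.9 %.

61.9 %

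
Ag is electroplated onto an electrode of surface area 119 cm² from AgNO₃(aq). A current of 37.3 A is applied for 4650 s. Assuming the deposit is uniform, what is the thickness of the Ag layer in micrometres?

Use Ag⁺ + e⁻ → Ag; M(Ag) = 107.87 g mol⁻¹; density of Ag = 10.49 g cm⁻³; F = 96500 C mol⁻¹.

Q = I·t = 37.30 × 4650.0 = 173400 C; n(e⁻) = 1.797 mol.
n(Ag) = n(e⁻)/1 = 1.797 mol, so m = 1.797 × 107.87 = 193.9 g.
Volume = m/ρ = 193.9 / 10.49 = 18.48 cm³.
Thickness = V/A = 18.48 / 119 = 0.155 cm = 1550 μm.

1550 μm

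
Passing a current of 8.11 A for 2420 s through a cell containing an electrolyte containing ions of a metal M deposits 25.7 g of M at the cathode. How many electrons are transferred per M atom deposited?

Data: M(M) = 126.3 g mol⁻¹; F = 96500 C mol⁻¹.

1

Q = I·t = 8.110 A × 2420.0 s = 19630 C, so n(e⁻) = 19630/96500 = 0.2034 mol.
n(M) deposited = 25.7 / 126.3 = 0.2035 mol.
Electrons per atom = n(e⁻)/n(M) = 0.2034 / 0.2035 = 0.999 ≈ 1, so the ion is M⁺.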